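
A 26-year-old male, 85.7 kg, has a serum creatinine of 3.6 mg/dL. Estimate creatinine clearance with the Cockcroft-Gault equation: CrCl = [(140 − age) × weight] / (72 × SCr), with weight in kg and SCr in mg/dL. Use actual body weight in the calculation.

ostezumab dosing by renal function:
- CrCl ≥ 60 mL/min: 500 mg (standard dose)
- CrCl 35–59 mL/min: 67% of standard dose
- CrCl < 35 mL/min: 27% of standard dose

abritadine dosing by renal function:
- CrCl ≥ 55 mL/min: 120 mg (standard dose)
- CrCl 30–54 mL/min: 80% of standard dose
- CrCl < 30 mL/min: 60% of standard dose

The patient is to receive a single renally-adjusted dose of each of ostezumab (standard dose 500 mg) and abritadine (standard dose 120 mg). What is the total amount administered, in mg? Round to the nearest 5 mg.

430 mg

CrCl = (140 − 26) × 85.7 / (72 × 3.6) = 9769.8 / 259.20 ≈ 37.7 mL/min
CrCl ≈ 38 mL/min.
ostezumab: 35–59 mL/min → 67% of 500 mg = 335 mg.
abritadine: 30–54 mL/min → 80% of 120 mg = 96 mg.
Total = 335 + 96 = 431 mg.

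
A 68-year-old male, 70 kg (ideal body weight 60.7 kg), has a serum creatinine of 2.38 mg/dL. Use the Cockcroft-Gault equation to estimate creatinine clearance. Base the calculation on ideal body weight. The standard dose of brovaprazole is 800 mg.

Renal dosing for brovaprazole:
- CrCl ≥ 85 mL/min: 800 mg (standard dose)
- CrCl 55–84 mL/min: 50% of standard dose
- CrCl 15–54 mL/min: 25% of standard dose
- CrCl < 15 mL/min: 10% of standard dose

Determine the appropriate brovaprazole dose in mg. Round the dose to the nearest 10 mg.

CrCl = (140 − 68) × 60.7 / (72 × 2.38) = 4370.4 / 171.36 ≈ 25.5 mL/min
CrCl ≈ 26 mL/min → bracket 15–54 mL/min.
25% of 800 mg = 200 mg

200 mg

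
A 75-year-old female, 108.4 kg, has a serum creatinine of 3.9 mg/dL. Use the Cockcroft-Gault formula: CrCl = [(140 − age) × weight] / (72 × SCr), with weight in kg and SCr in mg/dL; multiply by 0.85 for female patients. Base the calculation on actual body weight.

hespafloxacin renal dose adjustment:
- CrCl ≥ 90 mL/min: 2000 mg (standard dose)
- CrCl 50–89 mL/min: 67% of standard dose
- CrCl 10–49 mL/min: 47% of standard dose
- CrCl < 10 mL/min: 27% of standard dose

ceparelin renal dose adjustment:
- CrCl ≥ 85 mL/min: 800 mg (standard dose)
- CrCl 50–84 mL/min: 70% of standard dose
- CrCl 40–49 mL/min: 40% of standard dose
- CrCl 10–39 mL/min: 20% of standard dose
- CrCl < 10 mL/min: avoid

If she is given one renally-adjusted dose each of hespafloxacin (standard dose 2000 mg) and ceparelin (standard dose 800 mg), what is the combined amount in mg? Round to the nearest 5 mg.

CrCl = (140 − 75) × 108.4 / (72 × 3.9) × 0.85 = 7046.0 / 280.80 × 0.85 ≈ 21.3 mL/min
CrCl ≈ 21 mL/min.
hespafloxacin: 10–49 mL/min → 47% of 2000 mg = 940 mg.
ceparelin: 10–39 mL/min → 20% of 800 mg = 160 mg.
Total = 940 + 160 = 1100 mg.

1100 mg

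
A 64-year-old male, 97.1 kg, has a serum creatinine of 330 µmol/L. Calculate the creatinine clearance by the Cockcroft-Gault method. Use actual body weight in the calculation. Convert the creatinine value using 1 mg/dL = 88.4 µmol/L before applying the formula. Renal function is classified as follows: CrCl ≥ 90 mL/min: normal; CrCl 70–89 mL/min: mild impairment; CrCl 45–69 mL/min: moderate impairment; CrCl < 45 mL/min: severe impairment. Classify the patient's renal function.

SCr = 330 / 88.4 = 3.733 mg/dL
CrCl = (140 − 64) × 97.1 / (72 × 3.733) = 7379.6 / 268.78 ≈ 27.5 mL/min
27 mL/min falls in the 'severe impairment' range.

severe impairment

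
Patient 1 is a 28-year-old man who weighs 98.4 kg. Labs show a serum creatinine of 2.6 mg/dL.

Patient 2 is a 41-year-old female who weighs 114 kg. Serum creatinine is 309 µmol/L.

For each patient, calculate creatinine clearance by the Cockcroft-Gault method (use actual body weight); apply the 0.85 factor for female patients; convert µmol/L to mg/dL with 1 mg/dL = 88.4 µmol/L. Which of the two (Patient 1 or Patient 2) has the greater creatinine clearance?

Patient 1: CrCl = (140 − 28) × 98.4 / (72 × 2.6) = 11020.8 / 187.20 ≈ 58.9 mL/min
Patient 2: SCr = 309 / 88.4 = 3.495 mg/dL
Patient 2: CrCl = (140 − 41) × 114 / (72 × 3.495) × 0.85 = 11286.0 / 251.64 × 0.85 ≈ 38.1 mL/min
58.9 vs 38.1 mL/min → Patient 1 is higher.

Patient 1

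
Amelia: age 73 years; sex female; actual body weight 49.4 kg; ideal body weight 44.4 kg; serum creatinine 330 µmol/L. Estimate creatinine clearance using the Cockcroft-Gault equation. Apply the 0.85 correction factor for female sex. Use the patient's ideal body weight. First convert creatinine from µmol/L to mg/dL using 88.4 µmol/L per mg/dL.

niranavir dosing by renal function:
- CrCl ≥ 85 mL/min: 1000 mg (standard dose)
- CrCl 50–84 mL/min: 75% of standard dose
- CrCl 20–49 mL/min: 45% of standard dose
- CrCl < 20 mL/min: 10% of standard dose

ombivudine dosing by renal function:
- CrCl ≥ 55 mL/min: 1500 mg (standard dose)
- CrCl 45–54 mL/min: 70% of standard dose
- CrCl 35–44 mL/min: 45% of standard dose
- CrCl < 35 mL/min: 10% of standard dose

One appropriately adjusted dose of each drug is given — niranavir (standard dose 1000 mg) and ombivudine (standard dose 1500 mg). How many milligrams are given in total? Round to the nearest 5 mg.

SCr = 330 / 88.4 = 3.733 mg/dL
CrCl = (140 − 73) × 44.4 / (72 × 3.733) × 0.85 = 2974.8 / 268.78 × 0.85 ≈ 9.4 mL/min
CrCl ≈ 9 mL/min.
niranavir: < 20 mL/min → 10% of 1000 mg = 100 mg.
ombivudine: < 35 mL/min → 10% of 1500 mg = 150 mg.
Total = 100 + 150 = 250 mg.

250 mg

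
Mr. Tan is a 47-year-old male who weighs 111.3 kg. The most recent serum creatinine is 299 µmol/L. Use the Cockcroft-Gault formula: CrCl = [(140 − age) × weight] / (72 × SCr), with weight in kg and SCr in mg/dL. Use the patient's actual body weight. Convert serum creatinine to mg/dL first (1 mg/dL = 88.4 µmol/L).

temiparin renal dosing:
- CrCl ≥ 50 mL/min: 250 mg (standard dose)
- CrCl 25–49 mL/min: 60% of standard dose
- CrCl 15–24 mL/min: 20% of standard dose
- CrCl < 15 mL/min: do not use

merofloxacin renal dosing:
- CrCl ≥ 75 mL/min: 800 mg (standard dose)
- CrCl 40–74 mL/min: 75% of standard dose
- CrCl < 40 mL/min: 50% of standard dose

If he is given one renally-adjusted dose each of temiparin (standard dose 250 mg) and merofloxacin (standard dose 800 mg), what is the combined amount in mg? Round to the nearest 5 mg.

SCr = 299 / 88.4 = 3.382 mg/dL
CrCl = (140 − 47) × 111.3 / (72 × 3.382) = 10350.9 / 243.50 ≈ 42.5 mL/min
CrCl ≈ 43 mL/min.
temiparin: 25–49 mL/min → 60% of 250 mg = 150 mg.
merofloxacin: 40–74 mL/min → 75% of 800 mg = 600 mg.
Total = 150 + 600 = 750 mg.

750 mg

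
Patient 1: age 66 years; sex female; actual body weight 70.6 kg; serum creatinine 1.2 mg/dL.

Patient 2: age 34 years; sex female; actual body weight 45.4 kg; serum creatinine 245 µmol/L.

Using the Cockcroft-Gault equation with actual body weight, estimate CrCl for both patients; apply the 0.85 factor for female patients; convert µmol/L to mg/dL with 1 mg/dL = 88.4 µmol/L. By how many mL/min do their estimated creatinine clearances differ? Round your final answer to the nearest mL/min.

31 mL/min

Patient 1: CrCl = (140 − 66) × 70.6 / (72 × 1.2) × 0.85 = 5224.4 / 86.40 × 0.85 ≈ 51.4 mL/min
Patient 2: SCr = 245 / 88.4 = 2.771 mg/dL
Patient 2: CrCl = (140 − 34) × 45.4 / (72 × 2.771) × 0.85 = 4812.4 / 199.51 × 0.85 ≈ 20.5 mL/min
|51.4 − 20.5| = 30.9 mL/min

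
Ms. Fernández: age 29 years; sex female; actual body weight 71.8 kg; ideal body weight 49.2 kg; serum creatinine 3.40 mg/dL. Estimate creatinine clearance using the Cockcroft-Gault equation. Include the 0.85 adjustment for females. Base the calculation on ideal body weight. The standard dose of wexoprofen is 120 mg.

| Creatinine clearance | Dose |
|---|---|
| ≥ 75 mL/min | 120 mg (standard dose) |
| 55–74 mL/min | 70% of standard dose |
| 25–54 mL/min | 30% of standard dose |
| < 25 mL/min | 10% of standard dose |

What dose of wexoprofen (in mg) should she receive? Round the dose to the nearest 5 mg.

10 mg

CrCl = (140 − 29) × 49.2 / (72 × 3.4) × 0.85 = 5461.2 / 244.80 × 0.85 ≈ 19.0 mL/min
CrCl ≈ 19 mL/min → bracket < 25 mL/min.
10% of 120 mg = 12 mg → 10 mg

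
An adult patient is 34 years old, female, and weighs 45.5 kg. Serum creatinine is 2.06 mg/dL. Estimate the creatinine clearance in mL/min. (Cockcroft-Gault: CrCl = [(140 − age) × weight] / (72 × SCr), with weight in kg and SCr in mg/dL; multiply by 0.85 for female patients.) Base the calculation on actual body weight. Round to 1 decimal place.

27.6 mL/min

CrCl = (140 − 34) × 45.5 / (72 × 2.06) × 0.85 = 4823.0 / 148.32 × 0.85 ≈ 27.6 mL/min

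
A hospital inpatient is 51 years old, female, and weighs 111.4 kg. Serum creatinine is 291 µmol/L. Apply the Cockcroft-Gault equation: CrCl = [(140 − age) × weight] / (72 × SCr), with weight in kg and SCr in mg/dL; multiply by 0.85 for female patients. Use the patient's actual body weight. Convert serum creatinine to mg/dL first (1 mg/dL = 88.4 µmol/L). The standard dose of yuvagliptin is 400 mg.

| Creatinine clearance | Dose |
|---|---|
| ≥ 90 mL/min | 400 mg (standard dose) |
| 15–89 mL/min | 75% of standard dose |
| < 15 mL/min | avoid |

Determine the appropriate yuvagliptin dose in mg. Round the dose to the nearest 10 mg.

300 mg

SCr = 291 / 88.4 = 3.292 mg/dL
CrCl = (140 − 51) × 111.4 / (72 × 3.292) × 0.85 = 9914.6 / 237.02 × 0.85 ≈ 35.6 mL/min
CrCl ≈ 36 mL/min → bracket 15–89 mL/min.
75% of 400 mg = 300 mg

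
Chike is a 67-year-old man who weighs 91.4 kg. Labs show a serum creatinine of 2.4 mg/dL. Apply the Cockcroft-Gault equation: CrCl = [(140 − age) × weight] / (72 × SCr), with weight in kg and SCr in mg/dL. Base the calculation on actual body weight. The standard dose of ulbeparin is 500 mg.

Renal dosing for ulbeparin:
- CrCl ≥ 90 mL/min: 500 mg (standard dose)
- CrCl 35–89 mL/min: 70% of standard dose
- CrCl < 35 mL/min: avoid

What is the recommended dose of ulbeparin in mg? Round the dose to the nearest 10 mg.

350 mg

CrCl = (140 − 67) × 91.4 / (72 × 2.4) = 6672.2 / 172.80 ≈ 38.6 mL/min
CrCl ≈ 39 mL/min → bracket 35–89 mL/min.
70% of 500 mg = 350 mg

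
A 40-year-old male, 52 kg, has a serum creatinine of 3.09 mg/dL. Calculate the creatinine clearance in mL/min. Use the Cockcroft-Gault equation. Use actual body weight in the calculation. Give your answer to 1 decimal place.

23.4 mL/min

CrCl = (140 − 40) × 52 / (72 × 3.09) = 5200.0 / 222.48 ≈ 23.4 mL/min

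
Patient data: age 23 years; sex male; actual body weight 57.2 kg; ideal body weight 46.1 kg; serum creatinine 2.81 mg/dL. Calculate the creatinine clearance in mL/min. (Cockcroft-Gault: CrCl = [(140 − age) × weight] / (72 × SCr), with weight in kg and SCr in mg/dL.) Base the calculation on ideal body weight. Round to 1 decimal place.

26.7 mL/min

CrCl = (140 − 23) × 46.1 / (72 × 2.81) = 5393.7 / 202.32 ≈ 26.7 mL/min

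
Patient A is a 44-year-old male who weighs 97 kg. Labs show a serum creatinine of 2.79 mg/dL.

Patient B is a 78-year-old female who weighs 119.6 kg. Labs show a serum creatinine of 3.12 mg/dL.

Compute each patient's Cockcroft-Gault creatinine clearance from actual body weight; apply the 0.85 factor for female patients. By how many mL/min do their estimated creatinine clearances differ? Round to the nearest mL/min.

Patient A: CrCl = (140 − 44) × 97 / (72 × 2.79) = 9312.0 / 200.88 ≈ 46.4 mL/min
Patient B: CrCl = (140 − 78) × 119.6 / (72 × 3.12) × 0.85 = 7415.2 / 224.64 × 0.85 ≈ 28.1 mL/min
|46.4 − 28.1| = 18.3 mL/min

18 mL/min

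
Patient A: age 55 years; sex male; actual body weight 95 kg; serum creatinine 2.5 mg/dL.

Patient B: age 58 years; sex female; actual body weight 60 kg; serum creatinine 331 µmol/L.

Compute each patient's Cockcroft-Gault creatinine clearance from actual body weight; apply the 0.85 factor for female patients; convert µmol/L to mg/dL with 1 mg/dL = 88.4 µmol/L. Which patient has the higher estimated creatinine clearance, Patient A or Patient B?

Patient A

Patient A: CrCl = (140 − 55) × 95 / (72 × 2.5) = 8075.0 / 180.00 ≈ 44.9 mL/min
Patient B: SCr = 331 / 88.4 = 3.744 mg/dL
Patient B: CrCl = (140 − 58) × 60 / (72 × 3.744) × 0.85 = 4920.0 / 269.57 × 0.85 ≈ 15.5 mL/min
44.9 vs 15.5 mL/min → Patient A is higher.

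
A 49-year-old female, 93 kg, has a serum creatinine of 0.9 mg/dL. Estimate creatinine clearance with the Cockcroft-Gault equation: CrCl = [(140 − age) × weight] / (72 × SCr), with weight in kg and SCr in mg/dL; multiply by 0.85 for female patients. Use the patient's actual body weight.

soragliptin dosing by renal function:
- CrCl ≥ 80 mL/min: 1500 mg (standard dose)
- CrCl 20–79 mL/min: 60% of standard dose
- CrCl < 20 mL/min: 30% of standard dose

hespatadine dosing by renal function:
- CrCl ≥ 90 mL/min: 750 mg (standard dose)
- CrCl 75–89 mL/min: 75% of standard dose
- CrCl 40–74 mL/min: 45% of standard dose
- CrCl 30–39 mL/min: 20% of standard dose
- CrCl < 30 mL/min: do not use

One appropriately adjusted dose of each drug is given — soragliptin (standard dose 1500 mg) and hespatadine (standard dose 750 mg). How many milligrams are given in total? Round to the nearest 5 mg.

2250 mg

CrCl = (140 − 49) × 93 / (72 × 0.9) × 0.85 = 8463.0 / 64.80 × 0.85 ≈ 111.0 mL/min
CrCl ≈ 111 mL/min.
soragliptin: ≥ 80 mL/min → 100% of 1500 mg = 1500 mg.
hespatadine: ≥ 90 mL/min → 100% of 750 mg = 750 mg.
Total = 1500 + 750 = 2250 mg.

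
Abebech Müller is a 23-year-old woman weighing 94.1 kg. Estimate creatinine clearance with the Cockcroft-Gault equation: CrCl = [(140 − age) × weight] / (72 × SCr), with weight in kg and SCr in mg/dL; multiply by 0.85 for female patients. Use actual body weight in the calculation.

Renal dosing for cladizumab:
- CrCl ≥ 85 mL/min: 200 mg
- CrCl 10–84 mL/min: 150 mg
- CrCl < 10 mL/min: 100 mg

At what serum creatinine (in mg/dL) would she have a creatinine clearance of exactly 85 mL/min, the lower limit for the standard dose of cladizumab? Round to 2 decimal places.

1.53 mg/dL

Standard dose requires CrCl ≥ 85 mL/min.
Set (140 − 23) × 94.1 × 0.85 / (72 × SCr) = 85
SCr = (140 − 23) × 94.1 × 0.85 / (72 × 85) = 1.529 mg/dL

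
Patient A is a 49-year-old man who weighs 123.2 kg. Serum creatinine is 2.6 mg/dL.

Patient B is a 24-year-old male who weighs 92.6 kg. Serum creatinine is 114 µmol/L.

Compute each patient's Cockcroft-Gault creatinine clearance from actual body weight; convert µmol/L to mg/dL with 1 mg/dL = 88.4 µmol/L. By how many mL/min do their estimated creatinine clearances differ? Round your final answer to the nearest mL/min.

56 mL/min

Patient A: CrCl = (140 − 49) × 123.2 / (72 × 2.6) = 11211.2 / 187.20 ≈ 59.9 mL/min
Patient B: SCr = 114 / 88.4 = 1.29 mg/dL
Patient B: CrCl = (140 − 24) × 92.6 / (72 × 1.29) = 10741.6 / 92.88 ≈ 115.7 mL/min
|59.9 − 115.7| = 55.8 mL/min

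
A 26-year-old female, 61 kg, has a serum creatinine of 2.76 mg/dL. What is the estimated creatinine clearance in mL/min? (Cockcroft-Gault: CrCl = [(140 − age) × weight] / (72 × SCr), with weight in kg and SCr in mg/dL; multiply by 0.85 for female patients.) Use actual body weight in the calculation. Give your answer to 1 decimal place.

29.7 mL/min

CrCl = (140 − 26) × 61 / (72 × 2.76) × 0.85 = 6954.0 / 198.72 × 0.85 ≈ 29.7 mL/min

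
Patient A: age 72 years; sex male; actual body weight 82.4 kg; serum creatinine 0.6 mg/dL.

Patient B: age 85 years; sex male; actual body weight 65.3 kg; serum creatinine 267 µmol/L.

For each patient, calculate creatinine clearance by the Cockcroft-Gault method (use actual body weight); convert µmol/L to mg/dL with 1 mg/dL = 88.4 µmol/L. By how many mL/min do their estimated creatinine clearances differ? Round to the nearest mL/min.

113 mL/min

Patient A: CrCl = (140 − 72) × 82.4 / (72 × 0.6) = 5603.2 / 43.20 ≈ 129.7 mL/min
Patient B: SCr = 267 / 88.4 = 3.02 mg/dL
Patient B: CrCl = (140 − 85) × 65.3 / (72 × 3.02) = 3591.5 / 217.44 ≈ 16.5 mL/min
|129.7 − 16.5| = 113.2 mL/min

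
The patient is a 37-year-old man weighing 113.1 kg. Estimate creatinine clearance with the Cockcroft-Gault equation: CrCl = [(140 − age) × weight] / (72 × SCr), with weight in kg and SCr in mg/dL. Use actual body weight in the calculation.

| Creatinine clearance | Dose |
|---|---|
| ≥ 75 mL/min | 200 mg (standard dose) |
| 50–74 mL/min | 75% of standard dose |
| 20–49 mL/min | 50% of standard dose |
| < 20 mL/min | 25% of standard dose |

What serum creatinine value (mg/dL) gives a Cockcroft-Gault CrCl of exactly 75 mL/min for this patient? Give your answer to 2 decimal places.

Standard dose requires CrCl ≥ 75 mL/min.
Set (140 − 37) × 113.1 / (72 × SCr) = 75
SCr = (140 − 37) × 113.1 / (72 × 75) = 2.157 mg/dL

2.16 mg/dL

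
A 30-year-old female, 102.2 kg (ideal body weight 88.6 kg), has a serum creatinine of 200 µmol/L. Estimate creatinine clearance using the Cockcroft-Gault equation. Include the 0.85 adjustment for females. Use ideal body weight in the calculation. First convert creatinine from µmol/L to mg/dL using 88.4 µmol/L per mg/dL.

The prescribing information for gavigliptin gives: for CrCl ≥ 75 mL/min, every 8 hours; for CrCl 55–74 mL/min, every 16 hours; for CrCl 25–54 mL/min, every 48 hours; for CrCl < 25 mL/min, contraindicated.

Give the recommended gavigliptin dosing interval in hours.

SCr = 200 / 88.4 = 2.262 mg/dL
CrCl = (140 − 30) × 88.6 / (72 × 2.262) × 0.85 = 9746.0 / 162.86 × 0.85 ≈ 50.9 mL/min
CrCl ≈ 51 mL/min → bracket 25–54 mL/min → every 48 hours.

every 48 hours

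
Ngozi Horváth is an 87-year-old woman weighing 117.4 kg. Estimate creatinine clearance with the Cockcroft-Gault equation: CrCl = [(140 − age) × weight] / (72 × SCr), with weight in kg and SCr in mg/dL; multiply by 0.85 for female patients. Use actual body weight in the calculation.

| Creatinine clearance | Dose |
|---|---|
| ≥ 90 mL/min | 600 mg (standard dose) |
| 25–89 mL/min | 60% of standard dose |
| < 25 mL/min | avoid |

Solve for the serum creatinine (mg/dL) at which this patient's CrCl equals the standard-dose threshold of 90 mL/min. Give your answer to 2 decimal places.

0.82 mg/dL

Standard dose requires CrCl ≥ 90 mL/min.
Set (140 − 87) × 117.4 × 0.85 / (72 × SCr) = 90
SCr = (140 − 87) × 117.4 × 0.85 / (72 × 90) = 0.816 mg/dL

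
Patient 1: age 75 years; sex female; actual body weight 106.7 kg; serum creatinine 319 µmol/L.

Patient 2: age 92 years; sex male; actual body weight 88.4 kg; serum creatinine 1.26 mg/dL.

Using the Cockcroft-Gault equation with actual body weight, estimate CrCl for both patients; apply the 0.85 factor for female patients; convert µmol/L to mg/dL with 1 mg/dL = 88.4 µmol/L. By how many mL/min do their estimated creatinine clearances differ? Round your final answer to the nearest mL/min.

Patient 1: SCr = 319 / 88.4 = 3.609 mg/dL
Patient 1: CrCl = (140 − 75) × 106.7 / (72 × 3.609) × 0.85 = 6935.5 / 259.85 × 0.85 ≈ 22.7 mL/min
Patient 2: CrCl = (140 − 92) × 88.4 / (72 × 1.26) = 4243.2 / 90.72 ≈ 46.8 mL/min
|22.7 − 46.8| = 24.1 mL/min

24 mL/min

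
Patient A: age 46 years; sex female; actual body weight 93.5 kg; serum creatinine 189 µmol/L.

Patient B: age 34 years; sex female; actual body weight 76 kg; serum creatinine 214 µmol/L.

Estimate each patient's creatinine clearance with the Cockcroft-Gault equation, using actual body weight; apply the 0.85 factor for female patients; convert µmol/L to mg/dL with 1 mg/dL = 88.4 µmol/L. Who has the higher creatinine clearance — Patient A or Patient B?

Patient A

Patient A: SCr = 189 / 88.4 = 2.138 mg/dL
Patient A: CrCl = (140 − 46) × 93.5 / (72 × 2.138) × 0.85 = 8789.0 / 153.94 × 0.85 ≈ 48.5 mL/min
Patient B: SCr = 214 / 88.4 = 2.421 mg/dL
Patient B: CrCl = (140 − 34) × 76 / (72 × 2.421) × 0.85 = 8056.0 / 174.31 × 0.85 ≈ 39.3 mL/min
48.5 vs 39.3 mL/min → Patient A is higher.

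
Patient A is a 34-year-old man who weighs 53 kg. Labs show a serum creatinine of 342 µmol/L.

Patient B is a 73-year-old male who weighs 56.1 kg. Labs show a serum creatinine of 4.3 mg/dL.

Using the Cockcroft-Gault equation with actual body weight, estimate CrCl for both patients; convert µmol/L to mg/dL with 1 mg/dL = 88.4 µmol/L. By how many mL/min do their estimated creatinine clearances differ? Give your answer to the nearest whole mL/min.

8 mL/min

Patient A: SCr = 342 / 88.4 = 3.869 mg/dL
Patient A: CrCl = (140 − 34) × 53 / (72 × 3.869) = 5618.0 / 278.57 ≈ 20.2 mL/min
Patient B: CrCl = (140 − 73) × 56.1 / (72 × 4.3) = 3758.7 / 309.60 ≈ 12.1 mL/min
|20.2 − 12.1| = 8.1 mL/min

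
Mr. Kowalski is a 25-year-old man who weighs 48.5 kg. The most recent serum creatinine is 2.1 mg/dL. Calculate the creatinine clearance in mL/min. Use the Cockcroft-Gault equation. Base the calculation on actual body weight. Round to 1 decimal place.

CrCl = (140 − 25) × 48.5 / (72 × 2.1) = 5577.5 / 151.20 ≈ 36.9 mL/min

36.9 mL/min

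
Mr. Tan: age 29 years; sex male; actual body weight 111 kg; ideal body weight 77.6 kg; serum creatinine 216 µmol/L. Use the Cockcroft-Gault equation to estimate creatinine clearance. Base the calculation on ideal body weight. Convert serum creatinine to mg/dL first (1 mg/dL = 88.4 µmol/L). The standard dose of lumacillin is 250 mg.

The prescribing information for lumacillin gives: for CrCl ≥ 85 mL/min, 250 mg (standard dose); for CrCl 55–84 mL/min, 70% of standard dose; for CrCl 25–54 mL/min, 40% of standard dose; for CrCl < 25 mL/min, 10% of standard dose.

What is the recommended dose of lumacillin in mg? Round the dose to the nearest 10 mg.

100 mg

SCr = 216 / 88.4 = 2.443 mg/dL
CrCl = (140 − 29) × 77.6 / (72 × 2.443) = 8613.6 / 175.90 ≈ 49.0 mL/min
CrCl ≈ 49 mL/min → bracket 25–54 mL/min.
40% of 250 mg = 100 mg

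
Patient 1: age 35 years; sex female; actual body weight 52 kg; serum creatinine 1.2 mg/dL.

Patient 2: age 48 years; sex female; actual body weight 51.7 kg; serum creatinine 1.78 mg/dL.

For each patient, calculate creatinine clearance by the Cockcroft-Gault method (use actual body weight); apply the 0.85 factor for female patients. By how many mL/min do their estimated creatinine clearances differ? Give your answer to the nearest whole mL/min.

22 mL/min

Patient 1: CrCl = (140 − 35) × 52 / (72 × 1.2) × 0.85 = 5460.0 / 86.40 × 0.85 ≈ 53.7 mL/min
Patient 2: CrCl = (140 − 48) × 51.7 / (72 × 1.78) × 0.85 = 4756.4 / 128.16 × 0.85 ≈ 31.5 mL/min
|53.7 − 31.5| = 22.2 mL/min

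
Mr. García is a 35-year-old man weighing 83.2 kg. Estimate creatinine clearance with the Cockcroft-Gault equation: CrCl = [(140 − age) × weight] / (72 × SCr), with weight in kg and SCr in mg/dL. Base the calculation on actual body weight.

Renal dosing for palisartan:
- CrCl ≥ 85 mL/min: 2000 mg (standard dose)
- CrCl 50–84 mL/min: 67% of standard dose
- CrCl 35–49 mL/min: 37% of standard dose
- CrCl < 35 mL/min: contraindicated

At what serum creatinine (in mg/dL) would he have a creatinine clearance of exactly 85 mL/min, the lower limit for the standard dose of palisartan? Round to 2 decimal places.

Standard dose requires CrCl ≥ 85 mL/min.
Set (140 − 35) × 83.2 / (72 × SCr) = 85
SCr = (140 − 35) × 83.2 / (72 × 85) = 1.427 mg/dL

1.43 mg/dL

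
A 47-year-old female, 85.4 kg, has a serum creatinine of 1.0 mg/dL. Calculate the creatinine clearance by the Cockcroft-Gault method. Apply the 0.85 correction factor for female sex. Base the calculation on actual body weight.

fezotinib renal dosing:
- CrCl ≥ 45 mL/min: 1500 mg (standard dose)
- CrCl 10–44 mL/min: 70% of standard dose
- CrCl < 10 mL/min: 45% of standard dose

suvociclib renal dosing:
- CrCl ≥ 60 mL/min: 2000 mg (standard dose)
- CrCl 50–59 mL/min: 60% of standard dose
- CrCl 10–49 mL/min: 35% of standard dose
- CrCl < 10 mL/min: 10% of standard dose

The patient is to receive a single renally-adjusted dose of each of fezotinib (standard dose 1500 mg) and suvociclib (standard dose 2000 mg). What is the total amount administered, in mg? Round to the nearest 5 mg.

CrCl = (140 − 47) × 85.4 / (72 × 1) × 0.85 = 7942.2 / 72.00 × 0.85 ≈ 93.8 mL/min
CrCl ≈ 94 mL/min.
fezotinib: ≥ 45 mL/min → 100% of 1500 mg = 1500 mg.
suvociclib: ≥ 60 mL/min → 100% of 2000 mg = 2000 mg.
Total = 1500 + 2000 = 3500 mg.

3500 mg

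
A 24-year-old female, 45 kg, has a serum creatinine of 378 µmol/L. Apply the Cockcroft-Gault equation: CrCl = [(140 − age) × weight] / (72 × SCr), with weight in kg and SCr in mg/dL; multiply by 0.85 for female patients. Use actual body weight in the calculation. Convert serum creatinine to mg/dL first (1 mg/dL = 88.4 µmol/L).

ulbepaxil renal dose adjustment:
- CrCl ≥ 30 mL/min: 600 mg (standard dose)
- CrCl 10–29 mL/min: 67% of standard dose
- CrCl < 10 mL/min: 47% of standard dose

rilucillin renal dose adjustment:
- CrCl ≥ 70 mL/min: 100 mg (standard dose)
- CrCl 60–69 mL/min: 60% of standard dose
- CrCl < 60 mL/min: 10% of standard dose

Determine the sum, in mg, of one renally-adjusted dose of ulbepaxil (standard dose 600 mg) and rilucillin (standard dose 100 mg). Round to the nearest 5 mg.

410 mg

SCr = 378 / 88.4 = 4.276 mg/dL
CrCl = (140 − 24) × 45 / (72 × 4.276) × 0.85 = 5220.0 / 307.87 × 0.85 ≈ 14.4 mL/min
CrCl ≈ 14 mL/min.
ulbepaxil: 10–29 mL/min → 67% of 600 mg = 402 mg.
rilucillin: < 60 mL/min → 10% of 100 mg = 10 mg.
Total = 402 + 10 = 412 mg.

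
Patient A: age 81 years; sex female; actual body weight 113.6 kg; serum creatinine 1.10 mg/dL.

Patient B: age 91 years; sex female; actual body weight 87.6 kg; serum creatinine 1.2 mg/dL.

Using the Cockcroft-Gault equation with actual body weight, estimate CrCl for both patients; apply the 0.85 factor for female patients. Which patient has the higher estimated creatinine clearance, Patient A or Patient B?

Patient A

Patient A: CrCl = (140 − 81) × 113.6 / (72 × 1.1) × 0.85 = 6702.4 / 79.20 × 0.85 ≈ 71.9 mL/min
Patient B: CrCl = (140 − 91) × 87.6 / (72 × 1.2) × 0.85 = 4292.4 / 86.40 × 0.85 ≈ 42.2 mL/min
71.9 vs 42.2 mL/min → Patient A is higher.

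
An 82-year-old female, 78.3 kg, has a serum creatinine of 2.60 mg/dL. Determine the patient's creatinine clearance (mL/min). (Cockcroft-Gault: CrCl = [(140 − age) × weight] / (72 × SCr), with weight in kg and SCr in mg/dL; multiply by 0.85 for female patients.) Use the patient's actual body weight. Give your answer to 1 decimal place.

CrCl = (140 − 82) × 78.3 / (72 × 2.6) × 0.85 = 4541.4 / 187.20 × 0.85 ≈ 20.6 mL/min

20.6 mL/min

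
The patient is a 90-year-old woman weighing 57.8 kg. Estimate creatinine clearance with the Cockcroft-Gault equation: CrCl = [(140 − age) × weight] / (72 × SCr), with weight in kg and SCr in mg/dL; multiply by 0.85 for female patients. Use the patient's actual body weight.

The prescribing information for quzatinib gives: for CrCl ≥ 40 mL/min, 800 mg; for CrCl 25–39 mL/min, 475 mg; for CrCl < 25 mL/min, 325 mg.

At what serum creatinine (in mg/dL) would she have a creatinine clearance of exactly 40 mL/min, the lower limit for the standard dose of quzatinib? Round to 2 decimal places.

0.85 mg/dL

Standard dose requires CrCl ≥ 40 mL/min.
Set (140 − 90) × 57.8 × 0.85 / (72 × SCr) = 40
SCr = (140 − 90) × 57.8 × 0.85 / (72 × 40) = 0.853 mg/dL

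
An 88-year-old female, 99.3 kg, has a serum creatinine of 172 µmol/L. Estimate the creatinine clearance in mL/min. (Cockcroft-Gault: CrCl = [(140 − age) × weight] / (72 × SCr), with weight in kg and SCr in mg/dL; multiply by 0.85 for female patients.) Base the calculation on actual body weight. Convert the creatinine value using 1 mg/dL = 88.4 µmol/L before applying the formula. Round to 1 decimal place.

31.3 mL/min

SCr = 172 / 88.4 = 1.946 mg/dL
CrCl = (140 − 88) × 99.3 / (72 × 1.946) × 0.85 = 5163.6 / 140.11 × 0.85 ≈ 31.3 mL/min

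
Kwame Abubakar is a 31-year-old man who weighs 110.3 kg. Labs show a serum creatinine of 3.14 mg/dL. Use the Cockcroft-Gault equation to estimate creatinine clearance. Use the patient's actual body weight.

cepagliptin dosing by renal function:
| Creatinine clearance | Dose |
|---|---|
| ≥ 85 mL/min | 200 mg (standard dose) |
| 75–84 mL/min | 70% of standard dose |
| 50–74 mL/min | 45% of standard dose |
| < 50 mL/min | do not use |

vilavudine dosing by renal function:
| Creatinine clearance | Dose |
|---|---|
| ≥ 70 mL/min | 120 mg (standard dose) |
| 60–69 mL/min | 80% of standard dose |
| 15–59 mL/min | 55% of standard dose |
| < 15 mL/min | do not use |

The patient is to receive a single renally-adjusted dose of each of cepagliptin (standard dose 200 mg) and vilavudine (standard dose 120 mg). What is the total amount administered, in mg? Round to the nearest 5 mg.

CrCl = (140 − 31) × 110.3 / (72 × 3.14) = 12022.7 / 226.08 ≈ 53.2 mL/min
CrCl ≈ 53 mL/min.
cepagliptin: 50–74 mL/min → 45% of 200 mg = 90 mg.
vilavudine: 15–59 mL/min → 55% of 120 mg = 66 mg.
Total = 90 + 66 = 156 mg.

155 mg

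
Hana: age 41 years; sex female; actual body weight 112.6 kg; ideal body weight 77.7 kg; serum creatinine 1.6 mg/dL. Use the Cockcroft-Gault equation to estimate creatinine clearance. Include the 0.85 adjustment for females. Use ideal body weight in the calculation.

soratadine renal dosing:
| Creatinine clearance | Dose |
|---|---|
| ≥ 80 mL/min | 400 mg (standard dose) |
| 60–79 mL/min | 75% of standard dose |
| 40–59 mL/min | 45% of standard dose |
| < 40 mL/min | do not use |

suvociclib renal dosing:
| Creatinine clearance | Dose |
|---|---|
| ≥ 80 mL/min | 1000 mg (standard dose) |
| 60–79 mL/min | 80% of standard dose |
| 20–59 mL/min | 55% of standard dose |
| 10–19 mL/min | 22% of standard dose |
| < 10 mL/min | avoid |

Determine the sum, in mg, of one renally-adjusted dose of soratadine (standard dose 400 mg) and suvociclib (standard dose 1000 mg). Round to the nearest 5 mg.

CrCl = (140 − 41) × 77.7 / (72 × 1.6) × 0.85 = 7692.3 / 115.20 × 0.85 ≈ 56.8 mL/min
CrCl ≈ 57 mL/min.
soratadine: 40–59 mL/min → 45% of 400 mg = 180 mg.
suvociclib: 20–59 mL/min → 55% of 1000 mg = 550 mg.
Total = 180 + 550 = 730 mg.

730 mg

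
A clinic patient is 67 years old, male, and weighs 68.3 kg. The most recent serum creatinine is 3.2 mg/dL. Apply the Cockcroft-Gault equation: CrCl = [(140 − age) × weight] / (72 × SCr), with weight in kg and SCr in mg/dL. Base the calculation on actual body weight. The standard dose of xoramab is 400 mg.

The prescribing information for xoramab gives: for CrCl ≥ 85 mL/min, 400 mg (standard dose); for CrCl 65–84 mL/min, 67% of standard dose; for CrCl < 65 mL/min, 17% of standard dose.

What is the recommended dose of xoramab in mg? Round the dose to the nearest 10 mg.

70 mg

CrCl = (140 − 67) × 68.3 / (72 × 3.2) = 4985.9 / 230.40 ≈ 21.6 mL/min
CrCl ≈ 22 mL/min → bracket < 65 mL/min.
17% of 400 mg = 68 mg → 70 mg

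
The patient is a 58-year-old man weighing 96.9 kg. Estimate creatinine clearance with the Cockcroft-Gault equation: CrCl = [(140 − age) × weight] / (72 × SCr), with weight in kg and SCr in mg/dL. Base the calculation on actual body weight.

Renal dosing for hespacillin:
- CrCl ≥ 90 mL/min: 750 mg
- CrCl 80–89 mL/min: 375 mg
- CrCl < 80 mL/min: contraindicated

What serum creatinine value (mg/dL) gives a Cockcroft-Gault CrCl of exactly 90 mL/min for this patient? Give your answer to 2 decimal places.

Standard dose requires CrCl ≥ 90 mL/min.
Set (140 − 58) × 96.9 / (72 × SCr) = 90
SCr = (140 − 58) × 96.9 / (72 × 90) = 1.226 mg/dL

1.23 mg/dL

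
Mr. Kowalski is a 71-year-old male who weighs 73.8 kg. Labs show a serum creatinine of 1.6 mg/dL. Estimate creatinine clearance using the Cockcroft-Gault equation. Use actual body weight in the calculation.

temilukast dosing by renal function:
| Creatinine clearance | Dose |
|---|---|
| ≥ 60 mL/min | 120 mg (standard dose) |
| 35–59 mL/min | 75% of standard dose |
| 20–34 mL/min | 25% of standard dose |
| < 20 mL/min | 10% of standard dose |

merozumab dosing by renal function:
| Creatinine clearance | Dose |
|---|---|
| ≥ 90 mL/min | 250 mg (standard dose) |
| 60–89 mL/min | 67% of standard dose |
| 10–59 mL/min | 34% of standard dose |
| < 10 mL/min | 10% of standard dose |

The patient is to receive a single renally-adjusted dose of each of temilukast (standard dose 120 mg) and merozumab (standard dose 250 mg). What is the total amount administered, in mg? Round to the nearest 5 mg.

175 mg

CrCl = (140 − 71) × 73.8 / (72 × 1.6) = 5092.2 / 115.20 ≈ 44.2 mL/min
CrCl ≈ 44 mL/min.
temilukast: 35–59 mL/min → 75% of 120 mg = 90 mg.
merozumab: 10–59 mL/min → 34% of 250 mg = 85 mg.
Total = 90 + 85 = 175 mg.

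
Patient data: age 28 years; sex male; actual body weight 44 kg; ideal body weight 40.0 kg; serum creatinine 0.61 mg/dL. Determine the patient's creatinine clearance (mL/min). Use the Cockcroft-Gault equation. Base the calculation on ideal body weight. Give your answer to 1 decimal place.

102.0 mL/min

CrCl = (140 − 28) × 40 / (72 × 0.61) = 4480.0 / 43.92 ≈ 102.0 mL/min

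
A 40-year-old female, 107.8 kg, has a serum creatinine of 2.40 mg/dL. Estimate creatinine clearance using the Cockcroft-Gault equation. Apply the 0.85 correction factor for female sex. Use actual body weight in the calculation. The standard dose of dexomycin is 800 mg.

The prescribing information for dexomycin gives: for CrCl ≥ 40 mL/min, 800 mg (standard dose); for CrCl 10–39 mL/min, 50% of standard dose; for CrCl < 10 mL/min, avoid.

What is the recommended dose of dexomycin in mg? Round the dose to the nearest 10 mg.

800 mg

CrCl = (140 − 40) × 107.8 / (72 × 2.4) × 0.85 = 10780.0 / 172.80 × 0.85 ≈ 53.0 mL/min
CrCl ≈ 53 mL/min → bracket ≥ 40 mL/min.
100% of 800 mg = 800 mg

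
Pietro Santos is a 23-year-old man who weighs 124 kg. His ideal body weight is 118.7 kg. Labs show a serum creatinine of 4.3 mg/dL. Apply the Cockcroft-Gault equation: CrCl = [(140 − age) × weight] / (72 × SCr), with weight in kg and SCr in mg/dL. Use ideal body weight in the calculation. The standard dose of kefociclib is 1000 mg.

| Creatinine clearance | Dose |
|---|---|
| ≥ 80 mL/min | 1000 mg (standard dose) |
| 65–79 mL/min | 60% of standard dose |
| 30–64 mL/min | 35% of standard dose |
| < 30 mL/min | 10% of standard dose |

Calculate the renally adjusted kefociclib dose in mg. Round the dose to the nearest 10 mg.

350 mg

CrCl = (140 − 23) × 118.7 / (72 × 4.3) = 13887.9 / 309.60 ≈ 44.9 mL/min
CrCl ≈ 45 mL/min → bracket 30–64 mL/min.
35% of 1000 mg = 350 mg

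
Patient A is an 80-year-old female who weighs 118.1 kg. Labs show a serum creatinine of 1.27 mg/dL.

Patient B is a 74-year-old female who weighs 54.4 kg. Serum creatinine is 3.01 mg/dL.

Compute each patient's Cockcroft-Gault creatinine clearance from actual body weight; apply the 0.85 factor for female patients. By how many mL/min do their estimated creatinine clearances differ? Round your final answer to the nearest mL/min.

Patient A: CrCl = (140 − 80) × 118.1 / (72 × 1.27) × 0.85 = 7086.0 / 91.44 × 0.85 ≈ 65.9 mL/min
Patient B: CrCl = (140 − 74) × 54.4 / (72 × 3.01) × 0.85 = 3590.4 / 216.72 × 0.85 ≈ 14.1 mL/min
|65.9 − 14.1| = 51.8 mL/min

52 mL/min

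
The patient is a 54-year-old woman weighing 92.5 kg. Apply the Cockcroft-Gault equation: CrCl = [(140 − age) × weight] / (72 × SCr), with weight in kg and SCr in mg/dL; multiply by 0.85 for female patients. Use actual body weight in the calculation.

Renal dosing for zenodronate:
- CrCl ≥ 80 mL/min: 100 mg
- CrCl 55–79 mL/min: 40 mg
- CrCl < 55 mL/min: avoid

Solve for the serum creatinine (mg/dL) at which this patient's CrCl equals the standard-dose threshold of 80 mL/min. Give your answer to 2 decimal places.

1.17 mg/dL

Standard dose requires CrCl ≥ 80 mL/min.
Set (140 − 54) × 92.5 × 0.85 / (72 × SCr) = 80
SCr = (140 − 54) × 92.5 × 0.85 / (72 × 80) = 1.174 mg/dL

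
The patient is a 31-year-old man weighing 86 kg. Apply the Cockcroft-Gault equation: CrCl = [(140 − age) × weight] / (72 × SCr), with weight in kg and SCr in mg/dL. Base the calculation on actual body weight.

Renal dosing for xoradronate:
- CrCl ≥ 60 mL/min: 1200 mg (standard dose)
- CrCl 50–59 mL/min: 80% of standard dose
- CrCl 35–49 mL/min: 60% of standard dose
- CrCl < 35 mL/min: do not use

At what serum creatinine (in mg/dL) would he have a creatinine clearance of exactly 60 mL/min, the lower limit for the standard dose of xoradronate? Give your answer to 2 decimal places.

Standard dose requires CrCl ≥ 60 mL/min.
Set (140 − 31) × 86 / (72 × SCr) = 60
SCr = (140 − 31) × 86 / (72 × 60) = 2.170 mg/dL

2.17 mg/dL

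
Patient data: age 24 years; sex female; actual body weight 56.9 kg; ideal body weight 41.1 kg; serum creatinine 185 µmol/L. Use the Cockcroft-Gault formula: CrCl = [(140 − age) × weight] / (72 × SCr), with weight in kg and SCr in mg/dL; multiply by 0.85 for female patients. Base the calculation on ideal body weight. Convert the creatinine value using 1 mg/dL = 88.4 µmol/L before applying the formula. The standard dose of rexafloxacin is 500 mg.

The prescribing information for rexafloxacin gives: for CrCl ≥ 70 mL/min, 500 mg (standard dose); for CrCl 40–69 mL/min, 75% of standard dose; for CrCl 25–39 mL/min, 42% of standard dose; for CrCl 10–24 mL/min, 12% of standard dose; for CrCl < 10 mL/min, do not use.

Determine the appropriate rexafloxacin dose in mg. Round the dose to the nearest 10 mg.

210 mg

SCr = 185 / 88.4 = 2.093 mg/dL
CrCl = (140 − 24) × 41.1 / (72 × 2.093) × 0.85 = 4767.6 / 150.70 × 0.85 ≈ 26.9 mL/min
CrCl ≈ 27 mL/min → bracket 25–39 mL/min.
42% of 500 mg = 210 mg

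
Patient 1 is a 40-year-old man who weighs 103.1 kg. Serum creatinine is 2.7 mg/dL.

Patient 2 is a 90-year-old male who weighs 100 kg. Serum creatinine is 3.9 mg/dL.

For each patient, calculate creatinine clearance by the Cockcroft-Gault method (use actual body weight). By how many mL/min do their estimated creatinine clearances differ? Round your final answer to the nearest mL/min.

35 mL/min

Patient 1: CrCl = (140 − 40) × 103.1 / (72 × 2.7) = 10310.0 / 194.40 ≈ 53.0 mL/min
Patient 2: CrCl = (140 − 90) × 100 / (72 × 3.9) = 5000.0 / 280.80 ≈ 17.8 mL/min
|53.0 − 17.8| = 35.2 mL/min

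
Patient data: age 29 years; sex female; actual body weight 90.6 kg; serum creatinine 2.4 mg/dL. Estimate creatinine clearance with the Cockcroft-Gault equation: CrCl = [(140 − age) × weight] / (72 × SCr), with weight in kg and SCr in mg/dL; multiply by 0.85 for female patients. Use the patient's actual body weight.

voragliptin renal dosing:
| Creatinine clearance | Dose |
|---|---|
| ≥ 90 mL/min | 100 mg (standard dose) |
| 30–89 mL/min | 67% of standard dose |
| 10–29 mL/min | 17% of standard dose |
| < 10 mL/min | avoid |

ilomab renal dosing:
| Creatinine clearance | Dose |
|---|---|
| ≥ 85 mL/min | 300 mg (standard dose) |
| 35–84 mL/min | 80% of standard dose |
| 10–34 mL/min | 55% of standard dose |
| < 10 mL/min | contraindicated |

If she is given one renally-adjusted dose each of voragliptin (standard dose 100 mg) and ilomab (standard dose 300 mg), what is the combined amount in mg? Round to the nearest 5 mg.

305 mg

CrCl = (140 − 29) × 90.6 / (72 × 2.4) × 0.85 = 10056.6 / 172.80 × 0.85 ≈ 49.5 mL/min
CrCl ≈ 49 mL/min.
voragliptin: 30–89 mL/min → 67% of 100 mg = 67 mg.
ilomab: 35–84 mL/min → 80% of 300 mg = 240 mg.
Total = 67 + 240 = 307 mg.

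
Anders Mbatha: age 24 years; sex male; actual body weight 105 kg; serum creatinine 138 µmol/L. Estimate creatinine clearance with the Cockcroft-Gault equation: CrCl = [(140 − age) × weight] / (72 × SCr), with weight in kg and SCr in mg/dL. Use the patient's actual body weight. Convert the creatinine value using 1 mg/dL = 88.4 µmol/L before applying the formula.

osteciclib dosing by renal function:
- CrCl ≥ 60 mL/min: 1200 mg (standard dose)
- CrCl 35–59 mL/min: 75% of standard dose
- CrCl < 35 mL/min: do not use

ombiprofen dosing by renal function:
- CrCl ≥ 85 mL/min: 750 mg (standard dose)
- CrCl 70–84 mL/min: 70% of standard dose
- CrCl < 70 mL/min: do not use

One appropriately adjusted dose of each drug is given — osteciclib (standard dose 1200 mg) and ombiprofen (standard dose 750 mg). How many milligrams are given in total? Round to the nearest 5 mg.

1950 mg

SCr = 138 / 88.4 = 1.561 mg/dL
CrCl = (140 − 24) × 105 / (72 × 1.561) = 12180.0 / 112.39 ≈ 108.4 mL/min
CrCl ≈ 108 mL/min.
osteciclib: ≥ 60 mL/min → 100% of 1200 mg = 1200 mg.
ombiprofen: ≥ 85 mL/min → 100% of 750 mg = 750 mg.
Total = 1200 + 750 = 1950 mg.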